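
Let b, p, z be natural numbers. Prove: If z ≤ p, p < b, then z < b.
z ≤ p and p < b. By transitivity, z < b.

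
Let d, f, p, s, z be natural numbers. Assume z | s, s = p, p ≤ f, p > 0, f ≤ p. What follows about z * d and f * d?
z * d ≤ f * d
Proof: p ≤ f and f ≤ p, so p = f. Since s = p and z | s, z | p. p > 0, so z ≤ p. Since p = f, z ≤ f. Then z * d ≤ f * d.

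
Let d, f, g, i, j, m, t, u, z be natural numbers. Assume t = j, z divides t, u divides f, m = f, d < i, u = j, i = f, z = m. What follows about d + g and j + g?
d + g < j + g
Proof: z = m and m = f, therefore z = f. t = j and z divides t, thus z divides j. Since z = f, f divides j. u = j and u divides f, thus j divides f. Since f divides j, f = j. i = f and d < i, so d < f. f = j, so d < j. Then d + g < j + g.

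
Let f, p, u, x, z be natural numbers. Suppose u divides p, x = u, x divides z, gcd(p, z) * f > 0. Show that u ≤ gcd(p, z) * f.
Because x = u and x divides z, u divides z. u divides p, so u divides gcd(p, z). Then u divides gcd(p, z) * f. gcd(p, z) * f > 0, so u ≤ gcd(p, z) * f.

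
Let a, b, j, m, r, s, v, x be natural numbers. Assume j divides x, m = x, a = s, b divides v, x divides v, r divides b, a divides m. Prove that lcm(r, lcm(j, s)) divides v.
r divides b and b divides v, so r divides v. From a = s and a divides m, s divides m. From m = x, s divides x. j divides x, so lcm(j, s) divides x. x divides v, so lcm(j, s) divides v. Since r divides v, lcm(r, lcm(j, s)) divides v.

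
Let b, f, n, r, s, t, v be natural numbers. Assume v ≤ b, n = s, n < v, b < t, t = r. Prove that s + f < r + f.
n = s and n < v, thus s < v. v ≤ b and b < t, therefore v < t. s < v, so s < t. Because t = r, s < r. Then s + f < r + f.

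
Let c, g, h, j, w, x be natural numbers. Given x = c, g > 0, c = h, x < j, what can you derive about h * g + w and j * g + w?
h * g + w < j * g + w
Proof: x = c and x < j, so c < j. c = h, so h < j. Since g > 0, by multiplying by a positive, h * g < j * g. Then h * g + w < j * g + w.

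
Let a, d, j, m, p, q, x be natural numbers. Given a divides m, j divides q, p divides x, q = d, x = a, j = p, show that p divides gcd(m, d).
x = a and p divides x, hence p divides a. From a divides m, p divides m. From q = d and j divides q, j divides d. j = p, so p divides d. p divides m, so p divides gcd(m, d).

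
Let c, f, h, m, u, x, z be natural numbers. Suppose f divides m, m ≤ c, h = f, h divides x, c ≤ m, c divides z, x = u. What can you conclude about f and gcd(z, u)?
f divides gcd(z, u)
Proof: c ≤ m and m ≤ c, therefore c = m. Since c divides z, m divides z. Since f divides m, f divides z. x = u and h divides x, so h divides u. Since h = f, f divides u. Since f divides z, f divides gcd(z, u).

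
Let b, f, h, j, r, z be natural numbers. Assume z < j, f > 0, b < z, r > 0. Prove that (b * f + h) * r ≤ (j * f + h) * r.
b < z and z < j, therefore b < j. f > 0, so b * f < j * f. Then b * f + h < j * f + h. Since r > 0, (b * f + h) * r < (j * f + h) * r. Then (b * f + h) * r ≤ (j * f + h) * r.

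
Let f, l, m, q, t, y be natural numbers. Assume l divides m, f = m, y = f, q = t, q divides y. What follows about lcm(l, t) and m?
lcm(l, t) divides m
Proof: q = t and q divides y, hence t divides y. Since y = f, t divides f. f = m, so t divides m. From l divides m, lcm(l, t) divides m.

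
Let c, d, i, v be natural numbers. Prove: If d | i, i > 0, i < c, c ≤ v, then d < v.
d | i and i > 0, so d ≤ i. i < c and c ≤ v, therefore i < v. Since d ≤ i, d < v.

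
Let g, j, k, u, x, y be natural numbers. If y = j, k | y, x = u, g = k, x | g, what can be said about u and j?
u | j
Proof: g = k and x | g, so x | k. Since k | y, x | y. Since y = j, x | j. x = u, so u | j.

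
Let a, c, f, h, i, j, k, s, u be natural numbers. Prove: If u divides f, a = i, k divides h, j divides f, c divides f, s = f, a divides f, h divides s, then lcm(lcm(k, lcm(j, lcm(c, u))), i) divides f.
s = f and h divides s, so h divides f. Since k divides h, k divides f. c divides f and u divides f, so lcm(c, u) divides f. Since j divides f, lcm(j, lcm(c, u)) divides f. Since k divides f, lcm(k, lcm(j, lcm(c, u))) divides f. a = i and a divides f, therefore i divides f. Since lcm(k, lcm(j, lcm(c, u))) divides f, lcm(lcm(k, lcm(j, lcm(c, u))), i) divides f.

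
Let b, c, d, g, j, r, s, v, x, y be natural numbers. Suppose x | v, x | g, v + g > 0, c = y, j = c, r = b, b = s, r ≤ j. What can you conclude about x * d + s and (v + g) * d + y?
x * d + s ≤ (v + g) * d + y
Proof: Because x | v and x | g, x | v + g. Since v + g > 0, x ≤ v + g. Then x * d ≤ (v + g) * d. r = b and b = s, hence r = s. r ≤ j, so s ≤ j. Because j = c, s ≤ c. c = y, so s ≤ y. x * d ≤ (v + g) * d, so x * d + s ≤ (v + g) * d + y.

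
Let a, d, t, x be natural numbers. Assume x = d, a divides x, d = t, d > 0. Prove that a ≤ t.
x = d and a divides x, so a divides d. From d > 0, a ≤ d. d = t, so a ≤ t.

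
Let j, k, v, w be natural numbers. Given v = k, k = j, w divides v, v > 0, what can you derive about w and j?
w ≤ j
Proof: Because v = k and k = j, v = j. w divides v and v > 0, thus w ≤ v. v = j, so w ≤ j.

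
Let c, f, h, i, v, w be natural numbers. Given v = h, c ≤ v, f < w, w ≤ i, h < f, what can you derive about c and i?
c < i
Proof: Because v = h and c ≤ v, c ≤ h. h < f and f < w, hence h < w. Since w ≤ i, h < i. Since c ≤ h, c < i.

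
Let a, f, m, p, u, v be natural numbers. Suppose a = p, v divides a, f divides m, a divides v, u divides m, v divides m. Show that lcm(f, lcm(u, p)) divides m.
From v divides a and a divides v, v = a. a = p, so v = p. v divides m, so p divides m. u divides m, so lcm(u, p) divides m. Since f divides m, lcm(f, lcm(u, p)) divides m.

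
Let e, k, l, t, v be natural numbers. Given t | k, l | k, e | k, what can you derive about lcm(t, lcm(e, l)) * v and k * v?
lcm(t, lcm(e, l)) * v | k * v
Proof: e | k and l | k, thus lcm(e, l) | k. Since t | k, lcm(t, lcm(e, l)) | k. Then lcm(t, lcm(e, l)) * v | k * v.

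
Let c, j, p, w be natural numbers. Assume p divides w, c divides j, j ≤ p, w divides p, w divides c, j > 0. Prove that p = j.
w divides p and p divides w, hence w = p. w divides c and c divides j, so w divides j. Since j > 0, w ≤ j. From w = p, p ≤ j. Since j ≤ p, j = p. Then p = j.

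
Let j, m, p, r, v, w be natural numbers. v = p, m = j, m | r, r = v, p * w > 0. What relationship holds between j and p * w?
j ≤ p * w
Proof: r = v and v = p, so r = p. Since m = j and m | r, j | r. Since r = p, j | p. Then j | p * w. Since p * w > 0, j ≤ p * w.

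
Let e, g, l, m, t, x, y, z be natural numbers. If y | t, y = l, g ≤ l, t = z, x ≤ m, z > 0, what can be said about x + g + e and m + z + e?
x + g + e ≤ m + z + e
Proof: Because t = z and y | t, y | z. Since y = l, l | z. Since z > 0, l ≤ z. g ≤ l, so g ≤ z. Since x ≤ m, x + g ≤ m + z. Then x + g + e ≤ m + z + e.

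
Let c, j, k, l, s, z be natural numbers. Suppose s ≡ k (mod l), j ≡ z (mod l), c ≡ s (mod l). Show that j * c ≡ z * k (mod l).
c ≡ s (mod l) and s ≡ k (mod l), thus c ≡ k (mod l). j ≡ z (mod l), so j * c ≡ z * k (mod l).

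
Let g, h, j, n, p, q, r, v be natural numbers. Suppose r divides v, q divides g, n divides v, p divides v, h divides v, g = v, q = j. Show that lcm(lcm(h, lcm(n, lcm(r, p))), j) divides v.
From r divides v and p divides v, lcm(r, p) divides v. Since n divides v, lcm(n, lcm(r, p)) divides v. From h divides v, lcm(h, lcm(n, lcm(r, p))) divides v. Because g = v and q divides g, q divides v. From q = j, j divides v. Because lcm(h, lcm(n, lcm(r, p))) divides v, lcm(lcm(h, lcm(n, lcm(r, p))), j) divides v.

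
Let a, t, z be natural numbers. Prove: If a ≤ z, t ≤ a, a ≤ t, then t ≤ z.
a ≤ t and t ≤ a, therefore a = t. Because a ≤ z, t ≤ z.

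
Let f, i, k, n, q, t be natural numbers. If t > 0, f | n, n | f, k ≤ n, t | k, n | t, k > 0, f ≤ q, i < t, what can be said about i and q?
i < q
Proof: Since f | n and n | f, f = n. n | t and t > 0, therefore n ≤ t. t | k and k > 0, so t ≤ k. Since k ≤ n, t ≤ n. n ≤ t, so n = t. f = n, so f = t. Because f ≤ q, t ≤ q. i < t, so i < q.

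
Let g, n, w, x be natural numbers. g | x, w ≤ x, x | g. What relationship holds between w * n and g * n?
w * n ≤ g * n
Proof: x | g and g | x, so x = g. Since w ≤ x, w ≤ g. Then w * n ≤ g * n.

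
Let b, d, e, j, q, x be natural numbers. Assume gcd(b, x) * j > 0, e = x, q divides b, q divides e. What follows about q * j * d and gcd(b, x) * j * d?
q * j * d ≤ gcd(b, x) * j * d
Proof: e = x and q divides e, thus q divides x. Since q divides b, q divides gcd(b, x). Then q * j divides gcd(b, x) * j. From gcd(b, x) * j > 0, q * j ≤ gcd(b, x) * j. By multiplying by a non-negative, q * j * d ≤ gcd(b, x) * j * d.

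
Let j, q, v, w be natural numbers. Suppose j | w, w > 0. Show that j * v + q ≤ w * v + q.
j | w and w > 0, hence j ≤ w. Then j * v ≤ w * v. Then j * v + q ≤ w * v + q.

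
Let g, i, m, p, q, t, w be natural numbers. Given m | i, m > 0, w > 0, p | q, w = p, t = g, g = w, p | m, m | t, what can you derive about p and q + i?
p | q + i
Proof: Because t = g and g = w, t = w. m | t, so m | w. Since w > 0, m ≤ w. From w = p, m ≤ p. p | m and m > 0, so p ≤ m. Since m ≤ p, m = p. m | i, so p | i. Since p | q, p | q + i.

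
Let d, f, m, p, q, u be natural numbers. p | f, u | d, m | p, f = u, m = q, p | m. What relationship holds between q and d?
q | d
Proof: p | m and m | p, hence p = m. From f = u and p | f, p | u. From u | d, p | d. Since p = m, m | d. Since m = q, q | d.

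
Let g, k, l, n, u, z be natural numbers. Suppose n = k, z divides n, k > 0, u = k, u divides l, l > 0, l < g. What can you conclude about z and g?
z < g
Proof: From n = k and z divides n, z divides k. Because k > 0, z ≤ k. u divides l and l > 0, thus u ≤ l. u = k, so k ≤ l. Since z ≤ k, z ≤ l. Since l < g, z < g.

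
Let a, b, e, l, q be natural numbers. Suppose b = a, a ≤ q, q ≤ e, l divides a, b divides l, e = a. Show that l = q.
b = a and b divides l, hence a divides l. Since l divides a, l = a. Because e = a and q ≤ e, q ≤ a. Since a ≤ q, a = q. l = a, so l = q.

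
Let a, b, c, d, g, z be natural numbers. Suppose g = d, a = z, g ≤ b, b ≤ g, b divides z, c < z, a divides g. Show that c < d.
a = z and a divides g, thus z divides g. b ≤ g and g ≤ b, therefore b = g. b divides z, so g divides z. Since z divides g, z = g. From g = d, z = d. c < z, so c < d.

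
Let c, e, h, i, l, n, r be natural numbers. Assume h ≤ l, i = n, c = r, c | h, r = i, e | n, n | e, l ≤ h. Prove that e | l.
Since r = i and i = n, r = n. n | e and e | n, thus n = e. Since r = n, r = e. Since h ≤ l and l ≤ h, h = l. c = r and c | h, therefore r | h. h = l, so r | l. Since r = e, e | l.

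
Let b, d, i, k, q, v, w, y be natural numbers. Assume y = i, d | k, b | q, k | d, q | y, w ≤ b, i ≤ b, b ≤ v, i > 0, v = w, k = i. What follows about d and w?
d = w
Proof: Since d | k and k | d, d = k. k = i, so d = i. Because b | q and q | y, b | y. y = i, so b | i. i > 0, so b ≤ i. Since i ≤ b, i = b. Since d = i, d = b. From v = w and b ≤ v, b ≤ w. w ≤ b, so b = w. From d = b, d = w.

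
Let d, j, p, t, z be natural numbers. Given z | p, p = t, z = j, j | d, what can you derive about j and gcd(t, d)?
j | gcd(t, d)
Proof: Because z = j and z | p, j | p. p = t, so j | t. Since j | d, j | gcd(t, d).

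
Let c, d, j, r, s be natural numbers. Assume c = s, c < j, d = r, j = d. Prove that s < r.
Since j = d and d = r, j = r. c = s and c < j, so s < j. j = r, so s < r.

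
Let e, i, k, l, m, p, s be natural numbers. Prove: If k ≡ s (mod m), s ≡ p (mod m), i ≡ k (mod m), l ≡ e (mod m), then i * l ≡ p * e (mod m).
Since i ≡ k (mod m) and k ≡ s (mod m), i ≡ s (mod m). s ≡ p (mod m), so i ≡ p (mod m). Since l ≡ e (mod m), i * l ≡ p * e (mod m).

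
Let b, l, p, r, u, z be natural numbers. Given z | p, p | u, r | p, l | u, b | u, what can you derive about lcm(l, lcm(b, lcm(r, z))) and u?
lcm(l, lcm(b, lcm(r, z))) | u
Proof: r | p and z | p, hence lcm(r, z) | p. Since p | u, lcm(r, z) | u. Since b | u, lcm(b, lcm(r, z)) | u. l | u, so lcm(l, lcm(b, lcm(r, z))) | u.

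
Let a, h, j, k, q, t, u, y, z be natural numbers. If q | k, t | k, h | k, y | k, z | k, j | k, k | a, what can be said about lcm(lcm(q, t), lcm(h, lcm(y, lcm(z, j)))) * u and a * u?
lcm(lcm(q, t), lcm(h, lcm(y, lcm(z, j)))) * u | a * u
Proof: Since q | k and t | k, lcm(q, t) | k. z | k and j | k, so lcm(z, j) | k. y | k, so lcm(y, lcm(z, j)) | k. h | k, so lcm(h, lcm(y, lcm(z, j))) | k. Because lcm(q, t) | k, lcm(lcm(q, t), lcm(h, lcm(y, lcm(z, j)))) | k. k | a, so lcm(lcm(q, t), lcm(h, lcm(y, lcm(z, j)))) | a. Then lcm(lcm(q, t), lcm(h, lcm(y, lcm(z, j)))) * u | a * u.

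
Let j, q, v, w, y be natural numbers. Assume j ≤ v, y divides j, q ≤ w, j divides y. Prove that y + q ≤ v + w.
Since j divides y and y divides j, j = y. Since j ≤ v, y ≤ v. Because q ≤ w, y + q ≤ v + w.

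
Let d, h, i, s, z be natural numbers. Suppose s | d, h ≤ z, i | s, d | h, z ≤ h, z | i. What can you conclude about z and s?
z = s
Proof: Because z | i and i | s, z | s. Since h ≤ z and z ≤ h, h = z. s | d and d | h, thus s | h. h = z, so s | z. z | s, so z = s.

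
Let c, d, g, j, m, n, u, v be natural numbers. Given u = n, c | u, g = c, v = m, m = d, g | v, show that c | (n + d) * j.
From u = n and c | u, c | n. From v = m and m = d, v = d. Because g | v, g | d. Since g = c, c | d. c | n, so c | n + d. Then c | (n + d) * j.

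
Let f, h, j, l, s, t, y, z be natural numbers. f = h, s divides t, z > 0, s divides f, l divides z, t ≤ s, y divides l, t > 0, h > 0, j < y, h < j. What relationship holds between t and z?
t < z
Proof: Since s divides t and t > 0, s ≤ t. Because t ≤ s, s = t. f = h and s divides f, hence s divides h. Since h > 0, s ≤ h. From s = t, t ≤ h. h < j and j < y, so h < y. y divides l and l divides z, hence y divides z. Since z > 0, y ≤ z. h < y, so h < z. t ≤ h, so t < z.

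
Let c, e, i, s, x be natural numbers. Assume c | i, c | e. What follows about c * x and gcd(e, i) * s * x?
c * x | gcd(e, i) * s * x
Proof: c | e and c | i, therefore c | gcd(e, i). Then c | gcd(e, i) * s. Then c * x | gcd(e, i) * s * x.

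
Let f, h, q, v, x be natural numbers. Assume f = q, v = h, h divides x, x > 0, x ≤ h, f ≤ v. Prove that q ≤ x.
From h divides x and x > 0, h ≤ x. Since x ≤ h, h = x. v = h, so v = x. f ≤ v, so f ≤ x. Since f = q, q ≤ x.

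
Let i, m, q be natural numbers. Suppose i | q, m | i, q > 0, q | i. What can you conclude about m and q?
m ≤ q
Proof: From i | q and q | i, i = q. m | i, so m | q. q > 0, so m ≤ q.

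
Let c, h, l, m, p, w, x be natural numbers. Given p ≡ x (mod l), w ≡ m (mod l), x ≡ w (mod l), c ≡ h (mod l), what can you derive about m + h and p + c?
m + h ≡ p + c (mod l)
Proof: p ≡ x (mod l) and x ≡ w (mod l), hence p ≡ w (mod l). Since w ≡ m (mod l), p ≡ m (mod l). Because c ≡ h (mod l), p + c ≡ m + h (mod l). Then m + h ≡ p + c (mod l).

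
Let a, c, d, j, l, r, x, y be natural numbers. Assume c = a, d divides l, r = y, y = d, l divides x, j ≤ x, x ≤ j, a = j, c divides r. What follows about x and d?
x = d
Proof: c = a and a = j, hence c = j. From j ≤ x and x ≤ j, j = x. c = j, so c = x. r = y and c divides r, hence c divides y. Because y = d, c divides d. Since c = x, x divides d. Because d divides l and l divides x, d divides x. Since x divides d, x = d.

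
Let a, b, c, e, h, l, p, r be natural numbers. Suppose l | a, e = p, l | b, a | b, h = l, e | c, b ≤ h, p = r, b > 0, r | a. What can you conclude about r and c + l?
r | c + l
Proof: Because e = p and p = r, e = r. e | c, so r | c. h = l and b ≤ h, so b ≤ l. Since l | b and b > 0, l ≤ b. Since b ≤ l, b = l. Since a | b, a | l. l | a, so a = l. r | a, so r | l. r | c, so r | c + l.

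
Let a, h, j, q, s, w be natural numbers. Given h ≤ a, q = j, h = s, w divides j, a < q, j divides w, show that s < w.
j divides w and w divides j, so j = w. Since q = j, q = w. From h ≤ a and a < q, h < q. Since q = w, h < w. Since h = s, s < w.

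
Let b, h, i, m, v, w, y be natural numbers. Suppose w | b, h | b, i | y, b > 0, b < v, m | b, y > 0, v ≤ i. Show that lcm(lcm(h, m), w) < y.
h | b and m | b, so lcm(h, m) | b. Since w | b, lcm(lcm(h, m), w) | b. b > 0, so lcm(lcm(h, m), w) ≤ b. b < v and v ≤ i, hence b < i. Since i | y and y > 0, i ≤ y. Since b < i, b < y. Since lcm(lcm(h, m), w) ≤ b, lcm(lcm(h, m), w) < y.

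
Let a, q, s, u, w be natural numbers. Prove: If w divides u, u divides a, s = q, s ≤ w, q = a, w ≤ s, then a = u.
From s = q and q = a, s = a. w ≤ s and s ≤ w, hence w = s. w divides u, so s divides u. Since s = a, a divides u. Since u divides a, a = u.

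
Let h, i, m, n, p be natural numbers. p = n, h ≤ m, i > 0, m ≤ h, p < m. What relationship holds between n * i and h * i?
n * i < h * i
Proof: Since m ≤ h and h ≤ m, m = h. p < m, so p < h. Since p = n, n < h. Since i > 0, n * i < h * i.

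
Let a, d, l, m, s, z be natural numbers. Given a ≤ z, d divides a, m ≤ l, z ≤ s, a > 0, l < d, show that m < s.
d divides a and a > 0, so d ≤ a. Since l < d, l < a. From a ≤ z and z ≤ s, a ≤ s. Since l < a, l < s. Because m ≤ l, m < s.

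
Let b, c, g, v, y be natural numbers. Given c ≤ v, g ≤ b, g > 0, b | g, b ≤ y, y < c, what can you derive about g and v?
g < v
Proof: b | g and g > 0, so b ≤ g. From g ≤ b, b = g. Since b ≤ y, g ≤ y. y < c and c ≤ v, so y < v. Because g ≤ y, g < v.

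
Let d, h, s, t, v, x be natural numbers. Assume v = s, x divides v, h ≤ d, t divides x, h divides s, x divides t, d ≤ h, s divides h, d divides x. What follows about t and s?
t = s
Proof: From d ≤ h and h ≤ d, d = h. Since h divides s and s divides h, h = s. Since d = h, d = s. d divides x, so s divides x. v = s and x divides v, thus x divides s. Since s divides x, s = x. x divides t and t divides x, so x = t. Since s = x, s = t. Then t = s.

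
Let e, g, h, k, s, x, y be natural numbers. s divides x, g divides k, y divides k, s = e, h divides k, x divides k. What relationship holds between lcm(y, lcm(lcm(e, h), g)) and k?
lcm(y, lcm(lcm(e, h), g)) divides k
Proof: Since s = e and s divides x, e divides x. Since x divides k, e divides k. h divides k, so lcm(e, h) divides k. g divides k, so lcm(lcm(e, h), g) divides k. y divides k, so lcm(y, lcm(lcm(e, h), g)) divides k.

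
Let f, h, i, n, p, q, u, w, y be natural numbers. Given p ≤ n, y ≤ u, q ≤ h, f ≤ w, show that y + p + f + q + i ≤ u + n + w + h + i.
From y ≤ u and p ≤ n, y + p ≤ u + n. From f ≤ w and q ≤ h, f + q ≤ w + h. Then f + q + i ≤ w + h + i. Since y + p ≤ u + n, y + p + f + q + i ≤ u + n + w + h + i.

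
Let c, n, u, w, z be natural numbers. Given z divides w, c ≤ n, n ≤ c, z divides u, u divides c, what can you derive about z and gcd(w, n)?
z divides gcd(w, n)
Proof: c ≤ n and n ≤ c, hence c = n. From z divides u and u divides c, z divides c. c = n, so z divides n. Since z divides w, z divides gcd(w, n).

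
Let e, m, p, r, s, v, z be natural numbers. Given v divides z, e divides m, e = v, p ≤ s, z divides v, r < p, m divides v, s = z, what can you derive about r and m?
r < m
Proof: Since z divides v and v divides z, z = v. From e = v and e divides m, v divides m. From m divides v, v = m. z = v, so z = m. s = z and p ≤ s, therefore p ≤ z. Since z = m, p ≤ m. Since r < p, r < m.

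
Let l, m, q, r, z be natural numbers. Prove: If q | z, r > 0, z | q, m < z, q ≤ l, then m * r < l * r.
q | z and z | q, hence q = z. Since q ≤ l, z ≤ l. Since m < z, m < l. r > 0, so m * r < l * r.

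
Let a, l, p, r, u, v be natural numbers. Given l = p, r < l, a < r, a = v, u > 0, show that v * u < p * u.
Since l = p and r < l, r < p. a < r, so a < p. Since a = v, v < p. From u > 0, by multiplying by a positive, v * u < p * u.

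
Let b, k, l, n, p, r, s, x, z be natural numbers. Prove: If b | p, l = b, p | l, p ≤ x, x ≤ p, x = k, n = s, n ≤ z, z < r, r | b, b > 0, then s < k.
l = b and p | l, so p | b. b | p, so b = p. p ≤ x and x ≤ p, hence p = x. From b = p, b = x. x = k, so b = k. n ≤ z and z < r, therefore n < r. From r | b and b > 0, r ≤ b. Since n < r, n < b. n = s, so s < b. Because b = k, s < k.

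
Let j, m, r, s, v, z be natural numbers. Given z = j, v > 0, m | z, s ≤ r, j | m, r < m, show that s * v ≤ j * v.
z = j and m | z, so m | j. From j | m, m = j. Because s ≤ r and r < m, s < m. m = j, so s < j. v > 0, so s * v < j * v. Then s * v ≤ j * v.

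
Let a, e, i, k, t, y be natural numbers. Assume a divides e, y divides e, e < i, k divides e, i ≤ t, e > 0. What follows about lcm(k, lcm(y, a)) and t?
lcm(k, lcm(y, a)) < t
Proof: From y divides e and a divides e, lcm(y, a) divides e. Since k divides e, lcm(k, lcm(y, a)) divides e. Since e > 0, lcm(k, lcm(y, a)) ≤ e. e < i and i ≤ t, thus e < t. Since lcm(k, lcm(y, a)) ≤ e, lcm(k, lcm(y, a)) < t.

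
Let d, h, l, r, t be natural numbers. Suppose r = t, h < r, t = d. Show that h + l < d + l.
r = t and t = d, therefore r = d. Since h < r, h < d. Then h + l < d + l.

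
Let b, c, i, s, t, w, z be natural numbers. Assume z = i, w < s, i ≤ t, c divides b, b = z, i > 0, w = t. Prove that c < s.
Because b = z and z = i, b = i. c divides b, so c divides i. Because i > 0, c ≤ i. w = t and w < s, hence t < s. i ≤ t, so i < s. Since c ≤ i, c < s.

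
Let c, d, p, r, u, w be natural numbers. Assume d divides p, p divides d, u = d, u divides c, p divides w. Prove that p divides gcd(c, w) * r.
d divides p and p divides d, so d = p. Since u = d and u divides c, d divides c. Since d = p, p divides c. p divides w, so p divides gcd(c, w). Then p divides gcd(c, w) * r.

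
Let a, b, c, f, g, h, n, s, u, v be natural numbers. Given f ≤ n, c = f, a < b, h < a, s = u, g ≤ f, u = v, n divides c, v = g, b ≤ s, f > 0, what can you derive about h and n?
h < n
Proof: u = v and v = g, thus u = g. s = u and b ≤ s, hence b ≤ u. a < b, so a < u. h < a, so h < u. Because u = g, h < g. c = f and n divides c, so n divides f. Since f > 0, n ≤ f. f ≤ n, so f = n. g ≤ f, so g ≤ n. Since h < g, h < n.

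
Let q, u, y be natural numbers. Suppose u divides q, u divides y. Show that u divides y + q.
u divides y and u divides q. By divisibility of sums, u divides y + q.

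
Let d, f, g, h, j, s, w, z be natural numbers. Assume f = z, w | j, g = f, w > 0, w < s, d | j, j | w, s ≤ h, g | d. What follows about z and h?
z < h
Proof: g = f and f = z, thus g = z. j | w and w | j, so j = w. d | j, so d | w. Since g | d, g | w. From g = z, z | w. Since w > 0, z ≤ w. Since w < s and s ≤ h, w < h. z ≤ w, so z < h.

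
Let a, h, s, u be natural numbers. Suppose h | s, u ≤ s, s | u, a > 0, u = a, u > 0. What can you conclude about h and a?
h ≤ a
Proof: s | u and u > 0, so s ≤ u. Since u ≤ s, s = u. u = a, so s = a. Since h | s, h | a. a > 0, so h ≤ a.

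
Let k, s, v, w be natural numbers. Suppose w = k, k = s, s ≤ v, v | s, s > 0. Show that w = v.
From w = k and k = s, w = s. Because v | s and s > 0, v ≤ s. From s ≤ v, s = v. w = s, so w = v.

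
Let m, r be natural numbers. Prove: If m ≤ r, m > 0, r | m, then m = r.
Because r | m and m > 0, r ≤ m. Since m ≤ r, r = m. Then m = r.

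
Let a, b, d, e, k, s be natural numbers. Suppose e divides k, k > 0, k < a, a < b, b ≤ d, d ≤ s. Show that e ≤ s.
From e divides k and k > 0, e ≤ k. From k < a and a < b, k < b. b ≤ d and d ≤ s, therefore b ≤ s. Since k < b, k < s. e ≤ k, so e < s. Then e ≤ s.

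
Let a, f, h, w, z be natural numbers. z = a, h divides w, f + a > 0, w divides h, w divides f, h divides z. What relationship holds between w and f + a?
w ≤ f + a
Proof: From h divides w and w divides h, h = w. Because z = a and h divides z, h divides a. h = w, so w divides a. w divides f, so w divides f + a. f + a > 0, so w ≤ f + a.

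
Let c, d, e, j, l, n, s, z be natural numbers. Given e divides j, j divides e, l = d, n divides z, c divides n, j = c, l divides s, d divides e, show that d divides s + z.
Because l = d and l divides s, d divides s. Because e divides j and j divides e, e = j. j = c, so e = c. From d divides e, d divides c. c divides n, so d divides n. Since n divides z, d divides z. Since d divides s, d divides s + z.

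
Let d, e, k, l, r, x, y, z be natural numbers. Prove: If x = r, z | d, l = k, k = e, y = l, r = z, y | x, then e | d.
Because y = l and l = k, y = k. x = r and y | x, therefore y | r. Since r = z, y | z. z | d, so y | d. y = k, so k | d. k = e, so e | d.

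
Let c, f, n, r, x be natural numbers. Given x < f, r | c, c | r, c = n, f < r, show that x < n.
r | c and c | r, hence r = c. c = n, so r = n. Since f < r, f < n. Because x < f, x < n.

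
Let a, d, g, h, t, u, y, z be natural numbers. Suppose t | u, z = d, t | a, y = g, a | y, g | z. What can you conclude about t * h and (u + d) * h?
t * h | (u + d) * h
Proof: Since y = g and a | y, a | g. t | a, so t | g. Since g | z, t | z. Since z = d, t | d. Since t | u, t | u + d. Then t * h | (u + d) * h.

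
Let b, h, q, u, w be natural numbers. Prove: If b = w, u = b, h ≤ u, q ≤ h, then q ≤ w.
u = b and h ≤ u, therefore h ≤ b. Since b = w, h ≤ w. Since q ≤ h, q ≤ w.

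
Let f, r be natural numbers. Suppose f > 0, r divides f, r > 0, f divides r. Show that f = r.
f divides r and r > 0, hence f ≤ r. r divides f and f > 0, thus r ≤ f. f ≤ r, so f = r.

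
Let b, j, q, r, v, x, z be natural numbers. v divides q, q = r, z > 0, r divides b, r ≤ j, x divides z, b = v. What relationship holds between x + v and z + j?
x + v ≤ z + j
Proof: Because x divides z and z > 0, x ≤ z. Because b = v and r divides b, r divides v. Since q = r and v divides q, v divides r. Since r divides v, r = v. Since r ≤ j, v ≤ j. Since x ≤ z, x + v ≤ z + j.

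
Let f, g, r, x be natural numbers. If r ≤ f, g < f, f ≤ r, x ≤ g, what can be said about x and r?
x < r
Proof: f ≤ r and r ≤ f, thus f = r. x ≤ g and g < f, therefore x < f. f = r, so x < r.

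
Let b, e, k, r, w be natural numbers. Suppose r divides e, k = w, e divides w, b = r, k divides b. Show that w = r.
Because b = r and k divides b, k divides r. k = w, so w divides r. Because r divides e and e divides w, r divides w. Since w divides r, w = r.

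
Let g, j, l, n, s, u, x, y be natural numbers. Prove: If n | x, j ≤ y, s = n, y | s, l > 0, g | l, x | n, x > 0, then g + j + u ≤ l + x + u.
Because g | l and l > 0, g ≤ l. From n | x and x | n, n = x. Since s = n, s = x. y | s, so y | x. Since x > 0, y ≤ x. j ≤ y, so j ≤ x. Since g ≤ l, g + j ≤ l + x. Then g + j + u ≤ l + x + u.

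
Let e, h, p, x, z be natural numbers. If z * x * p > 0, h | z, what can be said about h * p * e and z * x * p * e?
h * p * e ≤ z * x * p * e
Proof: h | z, thus h | z * x. Then h * p | z * x * p. z * x * p > 0, so h * p ≤ z * x * p. Then h * p * e ≤ z * x * p * e.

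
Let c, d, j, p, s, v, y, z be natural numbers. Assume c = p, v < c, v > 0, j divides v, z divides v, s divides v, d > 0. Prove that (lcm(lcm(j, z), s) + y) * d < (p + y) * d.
Because j divides v and z divides v, lcm(j, z) divides v. s divides v, so lcm(lcm(j, z), s) divides v. Since v > 0, lcm(lcm(j, z), s) ≤ v. Since c = p and v < c, v < p. Since lcm(lcm(j, z), s) ≤ v, lcm(lcm(j, z), s) < p. Then lcm(lcm(j, z), s) + y < p + y. Combining with d > 0, by multiplying by a positive, (lcm(lcm(j, z), s) + y) * d < (p + y) * d.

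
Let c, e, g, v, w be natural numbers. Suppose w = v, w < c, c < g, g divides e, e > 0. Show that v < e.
Since w = v and w < c, v < c. Since c < g, v < g. g divides e and e > 0, hence g ≤ e. Since v < g, v < e.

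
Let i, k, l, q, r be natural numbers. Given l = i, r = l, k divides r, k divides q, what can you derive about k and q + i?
k divides q + i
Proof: Since r = l and l = i, r = i. k divides r, so k divides i. k divides q, so k divides q + i.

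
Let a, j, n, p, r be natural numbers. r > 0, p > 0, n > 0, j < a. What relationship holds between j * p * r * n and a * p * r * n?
j * p * r * n < a * p * r * n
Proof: j < a and p > 0. By multiplying by a positive, j * p < a * p. Using r > 0, by multiplying by a positive, j * p * r < a * p * r. Combining with n > 0, by multiplying by a positive, j * p * r * n < a * p * r * n.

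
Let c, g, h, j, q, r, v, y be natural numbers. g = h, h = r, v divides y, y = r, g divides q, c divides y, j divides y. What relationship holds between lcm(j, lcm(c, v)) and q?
lcm(j, lcm(c, v)) divides q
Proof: c divides y and v divides y, so lcm(c, v) divides y. Since j divides y, lcm(j, lcm(c, v)) divides y. y = r, so lcm(j, lcm(c, v)) divides r. g = h and h = r, hence g = r. Since g divides q, r divides q. Since lcm(j, lcm(c, v)) divides r, lcm(j, lcm(c, v)) divides q.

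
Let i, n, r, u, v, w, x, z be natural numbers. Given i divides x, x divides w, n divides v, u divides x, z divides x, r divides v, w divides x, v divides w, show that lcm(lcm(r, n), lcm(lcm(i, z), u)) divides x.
w divides x and x divides w, therefore w = x. Since r divides v and n divides v, lcm(r, n) divides v. Because v divides w, lcm(r, n) divides w. w = x, so lcm(r, n) divides x. Since i divides x and z divides x, lcm(i, z) divides x. Because u divides x, lcm(lcm(i, z), u) divides x. Since lcm(r, n) divides x, lcm(lcm(r, n), lcm(lcm(i, z), u)) divides x.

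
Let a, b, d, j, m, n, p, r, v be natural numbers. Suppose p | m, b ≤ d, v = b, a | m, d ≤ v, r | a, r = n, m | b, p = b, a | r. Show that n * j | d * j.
a | r and r | a, so a = r. Since r = n, a = n. p = b and p | m, hence b | m. m | b, so m = b. v = b and d ≤ v, therefore d ≤ b. Because b ≤ d, b = d. Because m = b, m = d. Since a | m, a | d. From a = n, n | d. Then n * j | d * j.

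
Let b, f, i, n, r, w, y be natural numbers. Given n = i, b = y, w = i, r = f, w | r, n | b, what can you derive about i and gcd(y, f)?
i | gcd(y, f)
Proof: n = i and n | b, so i | b. b = y, so i | y. w = i and w | r, thus i | r. r = f, so i | f. From i | y, i | gcd(y, f).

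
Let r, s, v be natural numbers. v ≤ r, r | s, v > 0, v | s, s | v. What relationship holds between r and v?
r = v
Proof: From s | v and v | s, s = v. Since r | s, r | v. Because v > 0, r ≤ v. v ≤ r, so r = v.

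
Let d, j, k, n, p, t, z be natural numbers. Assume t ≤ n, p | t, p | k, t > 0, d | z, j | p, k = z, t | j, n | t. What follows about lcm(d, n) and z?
lcm(d, n) | z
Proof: Since t | j and j | p, t | p. Since p | t, p = t. From n | t and t > 0, n ≤ t. t ≤ n, so t = n. p = t, so p = n. Because k = z and p | k, p | z. Since p = n, n | z. d | z, so lcm(d, n) | z.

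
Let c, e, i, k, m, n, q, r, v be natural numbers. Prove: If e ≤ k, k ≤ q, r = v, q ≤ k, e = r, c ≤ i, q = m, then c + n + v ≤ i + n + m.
From c ≤ i, c + n ≤ i + n. Because k ≤ q and q ≤ k, k = q. q = m, so k = m. Since e = r and r = v, e = v. Since e ≤ k, v ≤ k. Since k = m, v ≤ m. c + n ≤ i + n, so c + n + v ≤ i + n + m.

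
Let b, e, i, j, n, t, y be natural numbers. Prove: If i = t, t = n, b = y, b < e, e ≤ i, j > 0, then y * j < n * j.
i = t and t = n, thus i = n. Because b = y and b < e, y < e. Since e ≤ i, y < i. i = n, so y < n. Because j > 0, by multiplying by a positive, y * j < n * j.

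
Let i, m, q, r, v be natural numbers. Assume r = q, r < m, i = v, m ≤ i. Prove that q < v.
r = q and r < m, thus q < m. From i = v and m ≤ i, m ≤ v. q < m, so q < v.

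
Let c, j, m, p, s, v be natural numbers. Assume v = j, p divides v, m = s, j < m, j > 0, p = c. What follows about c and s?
c < s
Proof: v = j and p divides v, hence p divides j. p = c, so c divides j. j > 0, so c ≤ j. Because m = s and j < m, j < s. Since c ≤ j, c < s.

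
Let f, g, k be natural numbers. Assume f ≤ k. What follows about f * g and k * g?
f * g ≤ k * g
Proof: From f ≤ k, by multiplying by a non-negative, f * g ≤ k * g.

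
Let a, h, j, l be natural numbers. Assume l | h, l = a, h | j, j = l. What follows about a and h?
a = h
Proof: From j = l and h | j, h | l. l | h, so h = l. l = a, so h = a. Then a = h.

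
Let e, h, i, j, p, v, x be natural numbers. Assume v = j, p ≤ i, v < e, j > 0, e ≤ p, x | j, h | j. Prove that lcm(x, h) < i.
From x | j and h | j, lcm(x, h) | j. Since j > 0, lcm(x, h) ≤ j. Because e ≤ p and p ≤ i, e ≤ i. Since v < e, v < i. v = j, so j < i. Since lcm(x, h) ≤ j, lcm(x, h) < i.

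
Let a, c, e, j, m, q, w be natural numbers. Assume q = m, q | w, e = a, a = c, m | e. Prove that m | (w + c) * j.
Because q = m and q | w, m | w. e = a and a = c, so e = c. Since m | e, m | c. Since m | w, m | w + c. Then m | (w + c) * j.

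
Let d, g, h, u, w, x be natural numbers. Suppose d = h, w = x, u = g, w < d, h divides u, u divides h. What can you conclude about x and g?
x < g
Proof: h divides u and u divides h, therefore h = u. u = g, so h = g. w = x and w < d, therefore x < d. d = h, so x < h. Since h = g, x < g.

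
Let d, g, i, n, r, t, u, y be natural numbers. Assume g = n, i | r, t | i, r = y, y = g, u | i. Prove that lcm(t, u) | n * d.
t | i and u | i, hence lcm(t, u) | i. Because y = g and g = n, y = n. r = y and i | r, therefore i | y. Because y = n, i | n. lcm(t, u) | i, so lcm(t, u) | n. Then lcm(t, u) | n * d.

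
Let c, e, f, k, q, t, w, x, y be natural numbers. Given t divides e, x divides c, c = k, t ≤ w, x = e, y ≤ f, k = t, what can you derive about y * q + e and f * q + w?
y * q + e ≤ f * q + w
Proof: y ≤ f. By multiplying by a non-negative, y * q ≤ f * q. c = k and x divides c, hence x divides k. Since x = e, e divides k. Because k = t, e divides t. Since t divides e, t = e. t ≤ w, so e ≤ w. y * q ≤ f * q, so y * q + e ≤ f * q + w.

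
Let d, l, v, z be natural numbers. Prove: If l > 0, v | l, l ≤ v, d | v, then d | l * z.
v | l and l > 0, thus v ≤ l. l ≤ v, so v = l. d | v, so d | l. Then d | l * z.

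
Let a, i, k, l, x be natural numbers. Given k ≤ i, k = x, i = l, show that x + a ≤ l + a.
Because k = x and k ≤ i, x ≤ i. Since i = l, x ≤ l. Then x + a ≤ l + a.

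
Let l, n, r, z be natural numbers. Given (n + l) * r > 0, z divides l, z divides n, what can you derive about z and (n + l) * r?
z ≤ (n + l) * r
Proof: z divides n and z divides l, so z divides n + l. Then z divides (n + l) * r. Since (n + l) * r > 0, z ≤ (n + l) * r.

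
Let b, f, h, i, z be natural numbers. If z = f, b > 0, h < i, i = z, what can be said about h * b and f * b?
h * b < f * b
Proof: From i = z and z = f, i = f. h < i, so h < f. Because b > 0, h * b < f * b.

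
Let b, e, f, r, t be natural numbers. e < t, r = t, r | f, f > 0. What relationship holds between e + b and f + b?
e + b < f + b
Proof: r | f and f > 0, so r ≤ f. Since r = t, t ≤ f. Since e < t, e < f. Then e + b < f + b.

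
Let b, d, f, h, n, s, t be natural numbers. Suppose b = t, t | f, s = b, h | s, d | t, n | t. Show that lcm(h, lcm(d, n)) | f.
From s = b and b = t, s = t. Since h | s, h | t. d | t and n | t, thus lcm(d, n) | t. Since h | t, lcm(h, lcm(d, n)) | t. Since t | f, lcm(h, lcm(d, n)) | f.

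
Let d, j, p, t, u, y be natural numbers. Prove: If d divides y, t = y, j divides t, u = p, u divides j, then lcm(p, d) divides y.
t = y and j divides t, hence j divides y. Because u divides j, u divides y. From u = p, p divides y. Since d divides y, lcm(p, d) divides y.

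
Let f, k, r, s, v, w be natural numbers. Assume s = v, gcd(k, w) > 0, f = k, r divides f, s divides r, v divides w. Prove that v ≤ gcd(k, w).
s = v and s divides r, therefore v divides r. r divides f, so v divides f. From f = k, v divides k. Since v divides w, v divides gcd(k, w). Since gcd(k, w) > 0, v ≤ gcd(k, w).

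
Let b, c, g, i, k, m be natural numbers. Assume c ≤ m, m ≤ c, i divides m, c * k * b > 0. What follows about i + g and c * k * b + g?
i + g ≤ c * k * b + g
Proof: From m ≤ c and c ≤ m, m = c. Since i divides m, i divides c. Then i divides c * k. Then i divides c * k * b. Because c * k * b > 0, i ≤ c * k * b. Then i + g ≤ c * k * b + g.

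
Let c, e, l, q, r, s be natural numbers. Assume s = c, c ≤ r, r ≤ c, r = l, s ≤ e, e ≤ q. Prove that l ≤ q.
c ≤ r and r ≤ c, thus c = r. Since s = c, s = r. Since r = l, s = l. s ≤ e and e ≤ q, therefore s ≤ q. Since s = l, l ≤ q.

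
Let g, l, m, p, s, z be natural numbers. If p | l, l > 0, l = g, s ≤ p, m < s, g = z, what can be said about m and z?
m < z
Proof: l = g and g = z, thus l = z. p | l and l > 0, thus p ≤ l. Since s ≤ p, s ≤ l. Since l = z, s ≤ z. m < s, so m < z.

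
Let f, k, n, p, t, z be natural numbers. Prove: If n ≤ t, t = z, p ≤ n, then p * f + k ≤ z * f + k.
t = z and n ≤ t, thus n ≤ z. Since p ≤ n, p ≤ z. By multiplying by a non-negative, p * f ≤ z * f. Then p * f + k ≤ z * f + k.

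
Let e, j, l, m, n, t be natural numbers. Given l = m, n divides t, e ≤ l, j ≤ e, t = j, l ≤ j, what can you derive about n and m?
n divides m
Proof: j ≤ e and e ≤ l, hence j ≤ l. Since l ≤ j, j = l. l = m, so j = m. t = j and n divides t, so n divides j. Since j = m, n divides m.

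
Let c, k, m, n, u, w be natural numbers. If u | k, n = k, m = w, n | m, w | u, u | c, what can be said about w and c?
w | c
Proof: From m = w and n | m, n | w. Because n = k, k | w. u | k, so u | w. w | u, so u = w. u | c, so w | c.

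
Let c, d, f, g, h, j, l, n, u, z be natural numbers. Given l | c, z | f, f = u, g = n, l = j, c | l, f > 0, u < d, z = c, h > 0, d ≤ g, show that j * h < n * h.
Since c | l and l | c, c = l. Since l = j, c = j. Since z | f and f > 0, z ≤ f. Since f = u, z ≤ u. Since z = c, c ≤ u. g = n and d ≤ g, thus d ≤ n. Since u < d, u < n. Since c ≤ u, c < n. c = j, so j < n. Since h > 0, j * h < n * h.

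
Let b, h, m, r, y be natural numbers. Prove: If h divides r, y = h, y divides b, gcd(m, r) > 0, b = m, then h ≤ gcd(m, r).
b = m and y divides b, therefore y divides m. Since y = h, h divides m. h divides r, so h divides gcd(m, r). From gcd(m, r) > 0, h ≤ gcd(m, r).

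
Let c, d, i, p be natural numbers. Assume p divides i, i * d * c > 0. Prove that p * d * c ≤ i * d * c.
Since p divides i, p * d divides i * d. Then p * d * c divides i * d * c. Since i * d * c > 0, p * d * c ≤ i * d * c.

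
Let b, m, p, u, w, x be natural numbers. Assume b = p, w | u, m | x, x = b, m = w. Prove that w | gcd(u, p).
x = b and b = p, thus x = p. m = w and m | x, thus w | x. From x = p, w | p. w | u, so w | gcd(u, p).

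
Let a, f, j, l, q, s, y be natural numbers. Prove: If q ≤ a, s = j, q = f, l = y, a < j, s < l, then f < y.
q = f and q ≤ a, hence f ≤ a. a < j, so f < j. Since s = j and s < l, j < l. Since f < j, f < l. l = y, so f < y.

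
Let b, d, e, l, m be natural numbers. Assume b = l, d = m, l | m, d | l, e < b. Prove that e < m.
Since d = m and d | l, m | l. l | m, so l = m. Since b = l, b = m. From e < b, e < m.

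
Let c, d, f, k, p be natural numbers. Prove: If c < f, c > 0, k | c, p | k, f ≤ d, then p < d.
p | k and k | c, therefore p | c. Since c > 0, p ≤ c. Since c < f, p < f. Since f ≤ d, p < d.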